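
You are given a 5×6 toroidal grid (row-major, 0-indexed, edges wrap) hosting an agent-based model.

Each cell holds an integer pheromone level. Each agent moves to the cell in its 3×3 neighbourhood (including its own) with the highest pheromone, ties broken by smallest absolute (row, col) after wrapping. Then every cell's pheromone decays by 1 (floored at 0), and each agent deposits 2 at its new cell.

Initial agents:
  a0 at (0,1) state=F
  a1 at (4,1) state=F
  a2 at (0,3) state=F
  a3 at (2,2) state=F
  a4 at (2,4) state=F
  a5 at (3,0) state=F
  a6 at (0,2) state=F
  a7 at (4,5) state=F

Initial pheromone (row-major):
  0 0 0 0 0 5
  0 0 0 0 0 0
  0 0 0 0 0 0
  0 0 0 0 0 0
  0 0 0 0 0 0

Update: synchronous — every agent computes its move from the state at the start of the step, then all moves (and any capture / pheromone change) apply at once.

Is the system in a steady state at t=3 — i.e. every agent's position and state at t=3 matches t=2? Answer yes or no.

no

t=1: a0@(0,0) a1@(0,0) a2@(0,2) a3@(1,1) a4@(1,3) a5@(2,0) a6@(0,1) a7@(0,5) | pheromone: 4 2 2 0 0 6 / 0 2 0 2 0 0 / 2 0 0 0 0 0 / 0 0 0 0 0 0 / 0 0 0 0 0 0
t=2: a0@(0,5) a1@(0,5) a2@(0,1) a3@(0,0) a4@(0,2) a5@(1,1) a6@(0,0) a7@(0,5) | pheromone: 7 3 3 0 0 11 / 0 3 0 1 0 0 / 1 0 0 0 0 0 / 0 0 0 0 0 0 / 0 0 0 0 0 0
t=3: a0@(0,5) a1@(0,5) a2@(0,0) a3@(0,5) a4@(0,1) a5@(0,0) a6@(0,5) a7@(0,5) | pheromone: 10 4 2 0 0 20 / 0 2 0 0 0 0 / 0 0 0 0 0 0 / 0 0 0 0 0 0 / 0 0 0 0 0 0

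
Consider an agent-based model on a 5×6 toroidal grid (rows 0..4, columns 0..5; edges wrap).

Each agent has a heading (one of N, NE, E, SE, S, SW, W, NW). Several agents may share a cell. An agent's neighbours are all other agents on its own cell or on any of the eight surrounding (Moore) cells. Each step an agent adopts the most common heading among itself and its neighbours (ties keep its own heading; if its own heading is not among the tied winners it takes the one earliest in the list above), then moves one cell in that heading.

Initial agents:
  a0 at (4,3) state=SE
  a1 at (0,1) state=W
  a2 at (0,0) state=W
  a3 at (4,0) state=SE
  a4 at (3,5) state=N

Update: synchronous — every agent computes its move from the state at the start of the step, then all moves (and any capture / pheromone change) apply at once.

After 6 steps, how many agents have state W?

t=1: a0@(0,4):SE a1@(0,0):W a2@(0,5):W a3@(4,5):W a4@(2,5):N
t=2: a0@(0,3):W a1@(0,5):W a2@(0,4):W a3@(4,4):W a4@(1,5):N
t=3: a0@(0,2):W a1@(0,4):W a2@(0,3):W a3@(4,3):W a4@(1,4):W
t=4: a0@(0,1):W a1@(0,3):W a2@(0,2):W a3@(4,2):W a4@(1,3):W
t=5: a0@(0,0):W a1@(0,2):W a2@(0,1):W a3@(4,1):W a4@(1,2):W
t=6: a0@(0,5):W a1@(0,1):W a2@(0,0):W a3@(4,0):W a4@(1,1):W

5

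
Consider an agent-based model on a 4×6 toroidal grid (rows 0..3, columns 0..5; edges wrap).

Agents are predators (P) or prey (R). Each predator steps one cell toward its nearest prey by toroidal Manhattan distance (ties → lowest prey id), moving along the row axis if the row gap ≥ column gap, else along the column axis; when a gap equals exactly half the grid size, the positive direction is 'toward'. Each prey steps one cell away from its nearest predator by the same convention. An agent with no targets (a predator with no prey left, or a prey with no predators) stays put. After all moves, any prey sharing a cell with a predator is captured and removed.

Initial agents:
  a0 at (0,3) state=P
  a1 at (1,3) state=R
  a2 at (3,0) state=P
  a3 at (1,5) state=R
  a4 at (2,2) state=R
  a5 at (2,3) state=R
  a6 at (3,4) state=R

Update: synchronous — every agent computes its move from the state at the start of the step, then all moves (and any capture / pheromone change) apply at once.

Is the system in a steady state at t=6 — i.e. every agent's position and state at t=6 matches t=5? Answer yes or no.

no

t=1: a0@(1,3):P a1@(2,3):R a2@(3,5):P a3@(1,0):R a4@(1,2):R a6@(2,4):R
t=2: a0@(2,3):P a1@(3,3):R a2@(2,5):P a3@(1,5):R a4@(1,1):R a6@(3,4):R
t=3: a0@(3,3):P a1@(0,3):R a2@(1,5):P a3@(0,5):R a4@(1,0):R a6@(0,4):R
t=4: a0@(0,3):P a1@(1,3):R a2@(0,5):P a3@(3,5):R a4@(1,1):R a6@(1,4):R
t=5: a0@(1,3):P a1@(2,3):R a2@(3,5):P a3@(2,5):R a4@(1,0):R a6@(2,4):R
t=6: a0@(2,3):P a1@(3,3):R a2@(2,5):P a3@(1,5):R a4@(1,5):R a6@(3,4):R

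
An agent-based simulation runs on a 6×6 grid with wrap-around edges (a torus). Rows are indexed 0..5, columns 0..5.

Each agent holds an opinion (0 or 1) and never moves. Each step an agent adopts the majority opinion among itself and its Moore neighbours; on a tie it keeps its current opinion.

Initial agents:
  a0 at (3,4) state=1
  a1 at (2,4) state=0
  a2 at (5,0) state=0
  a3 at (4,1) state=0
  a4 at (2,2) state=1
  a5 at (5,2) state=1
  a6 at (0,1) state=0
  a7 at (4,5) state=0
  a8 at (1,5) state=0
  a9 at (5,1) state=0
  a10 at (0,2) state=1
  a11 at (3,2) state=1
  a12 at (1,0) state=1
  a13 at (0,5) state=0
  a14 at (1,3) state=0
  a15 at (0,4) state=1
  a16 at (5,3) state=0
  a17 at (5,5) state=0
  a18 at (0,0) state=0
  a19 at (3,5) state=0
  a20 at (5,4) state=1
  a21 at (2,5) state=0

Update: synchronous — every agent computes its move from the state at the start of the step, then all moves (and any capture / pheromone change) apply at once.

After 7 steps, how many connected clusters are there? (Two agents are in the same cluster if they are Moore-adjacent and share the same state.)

t=1: a0@(3,4):0 a1@(2,4):0 a2@(5,0):0 a3@(4,1):0 a4@(2,2):1 a5@(5,2):0 a6@(0,1):0 a7@(4,5):0 a8@(1,5):0 a9@(5,1):0 a10@(0,2):0 a11@(3,2):1 a12@(1,0):0 a13@(0,5):0 a14@(1,3):1 a15@(0,4):0 a16@(5,3):1 a17@(5,5):0 a18@(0,0):0 a19@(3,5):0 a20@(5,4):0 a21@(2,5):0
t=2: a0@(3,4):0 a1@(2,4):0 a2@(5,0):0 a3@(4,1):0 a4@(2,2):1 a5@(5,2):0 a6@(0,1):0 a7@(4,5):0 a8@(1,5):0 a9@(5,1):0 a10@(0,2):0 a11@(3,2):1 a12@(1,0):0 a13@(0,5):0 a14@(1,3):0 a15@(0,4):0 a16@(5,3):0 a17@(5,5):0 a18@(0,0):0 a19@(3,5):0 a20@(5,4):0 a21@(2,5):0
t=3: (unchanged — steady state)

2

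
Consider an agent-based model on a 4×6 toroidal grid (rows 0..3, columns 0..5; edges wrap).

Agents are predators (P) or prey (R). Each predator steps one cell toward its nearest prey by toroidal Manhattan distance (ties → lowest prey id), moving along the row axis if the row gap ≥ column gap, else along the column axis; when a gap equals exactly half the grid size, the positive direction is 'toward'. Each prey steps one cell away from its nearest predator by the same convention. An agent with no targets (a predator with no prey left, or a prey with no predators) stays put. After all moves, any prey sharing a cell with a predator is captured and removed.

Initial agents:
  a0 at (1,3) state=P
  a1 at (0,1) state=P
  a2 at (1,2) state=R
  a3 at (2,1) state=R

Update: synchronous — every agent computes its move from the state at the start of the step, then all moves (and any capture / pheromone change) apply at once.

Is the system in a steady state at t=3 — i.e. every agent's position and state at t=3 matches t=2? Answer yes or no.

t=1: a0@(1,2):P a1@(1,1):P
t=2: (unchanged — steady state)

yes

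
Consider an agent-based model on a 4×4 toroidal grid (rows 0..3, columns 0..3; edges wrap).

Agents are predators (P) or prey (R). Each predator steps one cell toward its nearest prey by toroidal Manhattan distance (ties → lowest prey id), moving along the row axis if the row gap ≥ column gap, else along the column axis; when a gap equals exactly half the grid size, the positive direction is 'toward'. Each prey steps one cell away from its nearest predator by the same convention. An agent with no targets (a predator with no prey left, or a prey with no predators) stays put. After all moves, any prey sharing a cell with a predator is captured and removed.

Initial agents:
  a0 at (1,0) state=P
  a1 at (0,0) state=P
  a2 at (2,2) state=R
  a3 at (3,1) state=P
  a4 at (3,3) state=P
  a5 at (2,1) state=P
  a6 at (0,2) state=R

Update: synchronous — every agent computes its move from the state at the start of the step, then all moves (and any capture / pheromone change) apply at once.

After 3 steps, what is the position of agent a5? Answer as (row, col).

t=1: a0@(1,1):P a1@(0,1):P a3@(2,1):P a4@(2,3):P a5@(2,2):P
t=2: (unchanged — steady state)

(2, 2)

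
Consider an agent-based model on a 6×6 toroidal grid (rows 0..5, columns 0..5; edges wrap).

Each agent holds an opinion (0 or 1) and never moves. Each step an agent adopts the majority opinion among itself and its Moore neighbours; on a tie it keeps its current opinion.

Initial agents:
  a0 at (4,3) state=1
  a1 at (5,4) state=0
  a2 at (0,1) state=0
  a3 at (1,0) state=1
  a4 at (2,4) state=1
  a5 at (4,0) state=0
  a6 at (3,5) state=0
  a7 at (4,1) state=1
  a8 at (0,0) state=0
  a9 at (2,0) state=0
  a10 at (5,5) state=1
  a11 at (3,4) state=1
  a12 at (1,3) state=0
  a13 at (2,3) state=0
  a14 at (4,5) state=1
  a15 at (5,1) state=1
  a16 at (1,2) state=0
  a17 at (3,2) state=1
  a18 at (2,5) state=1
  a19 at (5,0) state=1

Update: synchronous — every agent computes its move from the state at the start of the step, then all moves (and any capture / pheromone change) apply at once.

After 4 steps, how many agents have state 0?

6

t=1: a0@(4,3):1 a1@(5,4):1 a2@(0,1):0 a3@(1,0):0 a4@(2,4):1 a5@(4,0):1 a6@(3,5):1 a7@(4,1):1 a8@(0,0):1 a9@(2,0):0 a10@(5,5):1 a11@(3,4):1 a12@(1,3):0 a13@(2,3):0 a14@(4,5):1 a15@(5,1):1 a16@(1,2):0 a17@(3,2):1 a18@(2,5):1 a19@(5,0):1
t=2: (unchanged — steady state)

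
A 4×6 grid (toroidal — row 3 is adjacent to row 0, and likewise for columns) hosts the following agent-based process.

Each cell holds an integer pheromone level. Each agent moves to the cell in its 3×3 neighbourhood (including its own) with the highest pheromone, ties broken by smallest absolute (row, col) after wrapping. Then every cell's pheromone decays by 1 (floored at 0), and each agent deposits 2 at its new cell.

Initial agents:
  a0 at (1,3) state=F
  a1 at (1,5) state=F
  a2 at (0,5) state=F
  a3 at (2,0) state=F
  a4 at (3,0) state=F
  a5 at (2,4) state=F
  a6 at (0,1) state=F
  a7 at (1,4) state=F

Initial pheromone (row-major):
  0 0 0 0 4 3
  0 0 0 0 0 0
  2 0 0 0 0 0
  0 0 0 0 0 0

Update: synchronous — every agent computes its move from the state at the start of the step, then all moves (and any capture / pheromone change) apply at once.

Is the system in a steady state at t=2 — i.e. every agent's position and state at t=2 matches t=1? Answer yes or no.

t=1: a0@(0,4) a1@(0,4) a2@(0,4) a3@(2,0) a4@(0,5) a5@(1,3) a6@(0,0) a7@(0,4) | pheromone: 2 0 0 0 11 4 / 0 0 0 2 0 0 / 3 0 0 0 0 0 / 0 0 0 0 0 0
t=2: a0@(0,4) a1@(0,4) a2@(0,4) a3@(2,0) a4@(0,4) a5@(0,4) a6@(0,5) a7@(0,4) | pheromone: 1 0 0 0 22 5 / 0 0 0 1 0 0 / 4 0 0 0 0 0 / 0 0 0 0 0 0

no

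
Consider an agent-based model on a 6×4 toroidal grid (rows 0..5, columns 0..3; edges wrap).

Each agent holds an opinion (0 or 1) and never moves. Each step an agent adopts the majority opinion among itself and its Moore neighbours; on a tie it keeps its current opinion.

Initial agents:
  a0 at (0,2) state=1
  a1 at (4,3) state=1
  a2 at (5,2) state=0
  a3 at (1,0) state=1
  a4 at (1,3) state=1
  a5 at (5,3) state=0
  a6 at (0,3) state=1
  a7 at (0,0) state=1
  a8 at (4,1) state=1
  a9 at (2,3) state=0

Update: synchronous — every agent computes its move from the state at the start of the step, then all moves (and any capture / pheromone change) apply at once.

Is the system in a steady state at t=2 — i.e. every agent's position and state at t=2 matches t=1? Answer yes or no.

t=1: a0@(0,2):1 a1@(4,3):0 a2@(5,2):1 a3@(1,0):1 a4@(1,3):1 a5@(5,3):1 a6@(0,3):1 a7@(0,0):1 a8@(4,1):1 a9@(2,3):1
t=2: a0@(0,2):1 a1@(4,3):1 a2@(5,2):1 a3@(1,0):1 a4@(1,3):1 a5@(5,3):1 a6@(0,3):1 a7@(0,0):1 a8@(4,1):1 a9@(2,3):1

no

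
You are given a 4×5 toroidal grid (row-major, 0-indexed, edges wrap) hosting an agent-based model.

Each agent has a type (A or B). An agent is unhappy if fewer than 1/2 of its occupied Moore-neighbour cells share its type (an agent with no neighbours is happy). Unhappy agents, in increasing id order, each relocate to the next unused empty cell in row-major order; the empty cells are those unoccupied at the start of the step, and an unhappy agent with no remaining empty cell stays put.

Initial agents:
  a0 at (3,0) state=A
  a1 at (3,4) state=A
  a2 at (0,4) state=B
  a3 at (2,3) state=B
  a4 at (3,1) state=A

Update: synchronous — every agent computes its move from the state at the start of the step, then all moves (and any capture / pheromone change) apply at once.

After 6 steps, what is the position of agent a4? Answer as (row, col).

t=1: a0@(3,0):A a1@(0,0):A a2@(0,1):B a3@(0,2):B a4@(3,1):A
t=2: a0@(3,0):A a1@(0,0):A a2@(0,3):B a3@(0,2):B a4@(3,1):A
t=3: (unchanged — steady state)

(3, 1)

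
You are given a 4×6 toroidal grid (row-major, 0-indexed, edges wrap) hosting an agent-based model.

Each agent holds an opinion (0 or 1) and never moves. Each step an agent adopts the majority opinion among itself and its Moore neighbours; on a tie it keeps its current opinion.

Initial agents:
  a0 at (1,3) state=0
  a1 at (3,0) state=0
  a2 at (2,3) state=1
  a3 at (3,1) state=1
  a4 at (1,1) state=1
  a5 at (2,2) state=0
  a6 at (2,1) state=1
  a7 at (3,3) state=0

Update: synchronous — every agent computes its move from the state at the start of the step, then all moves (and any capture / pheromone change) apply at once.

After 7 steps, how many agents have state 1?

t=1: a0@(1,3):0 a1@(3,0):1 a2@(2,3):0 a3@(3,1):1 a4@(1,1):1 a5@(2,2):1 a6@(2,1):1 a7@(3,3):0
t=2: (unchanged — steady state)

5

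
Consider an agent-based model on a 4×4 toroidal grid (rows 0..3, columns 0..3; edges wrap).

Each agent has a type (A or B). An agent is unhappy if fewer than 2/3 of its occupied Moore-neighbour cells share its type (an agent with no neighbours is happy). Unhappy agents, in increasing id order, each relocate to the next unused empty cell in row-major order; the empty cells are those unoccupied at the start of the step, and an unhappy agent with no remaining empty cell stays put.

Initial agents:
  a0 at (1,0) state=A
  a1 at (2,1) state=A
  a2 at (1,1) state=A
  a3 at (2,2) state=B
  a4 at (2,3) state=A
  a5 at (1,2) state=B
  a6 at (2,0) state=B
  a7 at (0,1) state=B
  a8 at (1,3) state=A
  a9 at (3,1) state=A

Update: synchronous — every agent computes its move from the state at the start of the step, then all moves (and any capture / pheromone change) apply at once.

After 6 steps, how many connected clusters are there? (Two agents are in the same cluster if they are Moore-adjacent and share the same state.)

t=1: a0@(1,0):A a1@(0,0):A a2@(0,2):A a3@(0,3):B a4@(3,0):A a5@(3,2):B a6@(3,3):B a7@(0,1):B a8@(1,3):A a9@(3,1):A
t=2: a0@(1,1):A a1@(1,2):A a2@(2,0):A a3@(2,1):B a4@(2,2):A a5@(2,3):B a6@(3,3):B a7@(0,1):B a8@(1,3):A a9@(3,1):A
t=3: a0@(0,0):A a1@(0,2):A a2@(0,3):A a3@(1,0):B a4@(3,0):A a5@(3,2):B a6@(3,3):B a7@(0,1):B a8@(1,3):A a9@(3,1):A
t=4: a0@(1,1):A a1@(1,2):A a2@(2,0):A a3@(2,1):B a4@(2,2):A a5@(2,3):B a6@(3,3):B a7@(0,1):B a8@(1,3):A a9@(3,1):A
t=5: a0@(0,0):A a1@(0,2):A a2@(0,3):A a3@(1,0):B a4@(3,0):A a5@(3,2):B a6@(3,3):B a7@(0,1):B a8@(1,3):A a9@(3,1):A
t=6: a0@(1,1):A a1@(1,2):A a2@(2,0):A a3@(2,1):B a4@(2,2):A a5@(2,3):B a6@(3,3):B a7@(0,1):B a8@(1,3):A a9@(3,1):A

4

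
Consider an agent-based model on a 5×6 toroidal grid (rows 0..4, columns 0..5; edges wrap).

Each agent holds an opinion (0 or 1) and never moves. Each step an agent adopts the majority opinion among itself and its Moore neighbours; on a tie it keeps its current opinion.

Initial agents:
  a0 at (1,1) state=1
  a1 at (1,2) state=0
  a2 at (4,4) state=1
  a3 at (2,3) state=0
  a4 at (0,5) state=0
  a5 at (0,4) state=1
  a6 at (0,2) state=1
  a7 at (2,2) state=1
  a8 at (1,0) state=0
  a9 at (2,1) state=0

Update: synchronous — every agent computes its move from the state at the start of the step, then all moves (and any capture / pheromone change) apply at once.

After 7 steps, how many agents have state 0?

8

t=1: a0@(1,1):1 a1@(1,2):0 a2@(4,4):1 a3@(2,3):0 a4@(0,5):0 a5@(0,4):1 a6@(0,2):1 a7@(2,2):0 a8@(1,0):0 a9@(2,1):0
t=2: a0@(1,1):0 a1@(1,2):0 a2@(4,4):1 a3@(2,3):0 a4@(0,5):0 a5@(0,4):1 a6@(0,2):1 a7@(2,2):0 a8@(1,0):0 a9@(2,1):0
t=3: a0@(1,1):0 a1@(1,2):0 a2@(4,4):1 a3@(2,3):0 a4@(0,5):0 a5@(0,4):1 a6@(0,2):0 a7@(2,2):0 a8@(1,0):0 a9@(2,1):0
t=4: (unchanged — steady state)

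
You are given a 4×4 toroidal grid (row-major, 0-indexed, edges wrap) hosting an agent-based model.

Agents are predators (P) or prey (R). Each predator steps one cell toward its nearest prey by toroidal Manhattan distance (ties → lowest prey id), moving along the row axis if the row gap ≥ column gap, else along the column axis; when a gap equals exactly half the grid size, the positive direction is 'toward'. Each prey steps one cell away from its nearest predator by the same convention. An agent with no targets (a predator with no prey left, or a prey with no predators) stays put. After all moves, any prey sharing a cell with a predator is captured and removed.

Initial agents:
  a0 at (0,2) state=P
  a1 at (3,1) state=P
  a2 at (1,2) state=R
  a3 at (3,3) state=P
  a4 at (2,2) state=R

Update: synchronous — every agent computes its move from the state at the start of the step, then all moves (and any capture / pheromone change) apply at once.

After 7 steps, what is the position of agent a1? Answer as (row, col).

(3, 2)

t=1: a0@(1,2):P a1@(2,1):P a2@(2,2):R a3@(2,3):P
t=2: a0@(2,2):P a1@(2,2):P a2@(3,2):R a3@(2,2):P
t=3: a0@(3,2):P a1@(3,2):P a2@(0,2):R a3@(3,2):P
t=4: a0@(0,2):P a1@(0,2):P a2@(1,2):R a3@(0,2):P
t=5: a0@(1,2):P a1@(1,2):P a2@(2,2):R a3@(1,2):P
t=6: a0@(2,2):P a1@(2,2):P a2@(3,2):R a3@(2,2):P
t=7: a0@(3,2):P a1@(3,2):P a2@(0,2):R a3@(3,2):P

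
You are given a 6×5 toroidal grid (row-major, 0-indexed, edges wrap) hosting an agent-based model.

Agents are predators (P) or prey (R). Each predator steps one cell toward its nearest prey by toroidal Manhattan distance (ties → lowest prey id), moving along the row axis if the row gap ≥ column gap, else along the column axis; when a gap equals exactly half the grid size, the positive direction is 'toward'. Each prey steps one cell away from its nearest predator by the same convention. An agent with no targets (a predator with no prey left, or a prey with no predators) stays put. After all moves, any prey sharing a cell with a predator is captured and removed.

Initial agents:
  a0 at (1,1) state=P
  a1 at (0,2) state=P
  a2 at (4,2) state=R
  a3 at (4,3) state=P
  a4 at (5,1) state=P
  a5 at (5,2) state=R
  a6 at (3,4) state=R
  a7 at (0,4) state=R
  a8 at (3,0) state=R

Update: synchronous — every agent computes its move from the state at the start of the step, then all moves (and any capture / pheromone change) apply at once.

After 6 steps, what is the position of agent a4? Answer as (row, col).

t=1: a0@(0,1):P a1@(5,2):P a2@(4,1):R a3@(4,2):P a4@(5,2):P a6@(2,4):R a7@(0,0):R a8@(4,0):R
t=2: a0@(0,0):P a1@(4,2):P a2@(4,0):R a3@(4,1):P a4@(4,2):P a6@(3,4):R a7@(0,4):R a8@(4,4):R
t=3: a0@(0,4):P a1@(4,1):P a2@(4,4):R a3@(4,0):P a4@(4,1):P a6@(3,0):R a7@(0,3):R
t=4: a0@(0,3):P a1@(4,0):P a2@(4,3):R a3@(4,4):P a4@(4,0):P a6@(2,0):R a7@(0,2):R
t=5: a0@(0,2):P a1@(4,4):P a2@(4,2):R a3@(4,3):P a4@(4,4):P a6@(1,0):R a7@(0,1):R
t=6: a0@(0,1):P a1@(4,3):P a2@(4,1):R a3@(4,2):P a4@(4,3):P a6@(1,4):R a7@(0,0):R

(4, 3)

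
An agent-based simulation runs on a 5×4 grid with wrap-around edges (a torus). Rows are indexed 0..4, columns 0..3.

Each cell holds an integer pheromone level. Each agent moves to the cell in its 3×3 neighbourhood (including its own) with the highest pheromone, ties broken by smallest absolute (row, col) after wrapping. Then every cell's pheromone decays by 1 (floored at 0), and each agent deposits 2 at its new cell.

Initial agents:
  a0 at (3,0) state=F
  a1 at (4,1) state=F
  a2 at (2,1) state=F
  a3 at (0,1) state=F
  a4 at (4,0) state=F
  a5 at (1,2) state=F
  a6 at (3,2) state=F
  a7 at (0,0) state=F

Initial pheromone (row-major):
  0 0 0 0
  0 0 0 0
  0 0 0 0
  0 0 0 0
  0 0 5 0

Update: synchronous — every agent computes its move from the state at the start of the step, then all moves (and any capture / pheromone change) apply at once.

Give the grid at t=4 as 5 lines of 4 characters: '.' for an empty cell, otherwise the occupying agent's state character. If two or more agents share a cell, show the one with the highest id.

t=1: a0@(2,0) a1@(4,2) a2@(1,0) a3@(4,2) a4@(0,0) a5@(0,1) a6@(4,2) a7@(0,0) | pheromone: 4 2 0 0 / 2 0 0 0 / 2 0 0 0 / 0 0 0 0 / 0 0 10 0
t=2: a0@(1,0) a1@(4,2) a2@(0,0) a3@(4,2) a4@(0,0) a5@(4,2) a6@(4,2) a7@(0,0) | pheromone: 9 1 0 0 / 3 0 0 0 / 1 0 0 0 / 0 0 0 0 / 0 0 17 0
t=3: a0@(0,0) a1@(4,2) a2@(0,0) a3@(4,2) a4@(0,0) a5@(4,2) a6@(4,2) a7@(0,0) | pheromone: 16 0 0 0 / 2 0 0 0 / 0 0 0 0 / 0 0 0 0 / 0 0 24 0
t=4: a0@(0,0) a1@(4,2) a2@(0,0) a3@(4,2) a4@(0,0) a5@(4,2) a6@(4,2) a7@(0,0) | pheromone: 23 0 0 0 / 1 0 0 0 / 0 0 0 0 / 0 0 0 0 / 0 0 31 0

F...
....
....
....
..F.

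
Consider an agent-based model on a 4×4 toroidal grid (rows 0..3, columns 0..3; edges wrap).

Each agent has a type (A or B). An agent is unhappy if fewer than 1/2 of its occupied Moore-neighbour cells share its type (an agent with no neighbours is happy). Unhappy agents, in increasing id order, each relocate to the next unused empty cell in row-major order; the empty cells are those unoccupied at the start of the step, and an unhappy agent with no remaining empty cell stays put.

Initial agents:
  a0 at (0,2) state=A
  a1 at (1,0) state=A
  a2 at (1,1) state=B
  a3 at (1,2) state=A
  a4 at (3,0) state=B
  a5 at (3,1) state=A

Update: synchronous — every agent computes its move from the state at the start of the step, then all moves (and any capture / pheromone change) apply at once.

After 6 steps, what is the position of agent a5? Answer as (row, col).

t=1: a0@(0,2):A a1@(0,0):A a2@(0,1):B a3@(1,2):A a4@(0,3):B a5@(3,1):A
t=2: a0@(0,2):A a1@(1,0):A a2@(1,1):B a3@(1,3):A a4@(2,0):B a5@(3,1):A
t=3: a0@(0,2):A a1@(0,0):A a2@(0,1):B a3@(1,3):A a4@(0,3):B a5@(3,1):A
t=4: a0@(0,2):A a1@(0,0):A a2@(1,0):B a3@(1,3):A a4@(1,1):B a5@(3,1):A
t=5: a0@(0,2):A a1@(0,0):A a2@(0,1):B a3@(1,3):A a4@(0,3):B a5@(3,1):A
t=6: a0@(0,2):A a1@(0,0):A a2@(1,0):B a3@(1,3):A a4@(1,1):B a5@(3,1):A

(3, 1)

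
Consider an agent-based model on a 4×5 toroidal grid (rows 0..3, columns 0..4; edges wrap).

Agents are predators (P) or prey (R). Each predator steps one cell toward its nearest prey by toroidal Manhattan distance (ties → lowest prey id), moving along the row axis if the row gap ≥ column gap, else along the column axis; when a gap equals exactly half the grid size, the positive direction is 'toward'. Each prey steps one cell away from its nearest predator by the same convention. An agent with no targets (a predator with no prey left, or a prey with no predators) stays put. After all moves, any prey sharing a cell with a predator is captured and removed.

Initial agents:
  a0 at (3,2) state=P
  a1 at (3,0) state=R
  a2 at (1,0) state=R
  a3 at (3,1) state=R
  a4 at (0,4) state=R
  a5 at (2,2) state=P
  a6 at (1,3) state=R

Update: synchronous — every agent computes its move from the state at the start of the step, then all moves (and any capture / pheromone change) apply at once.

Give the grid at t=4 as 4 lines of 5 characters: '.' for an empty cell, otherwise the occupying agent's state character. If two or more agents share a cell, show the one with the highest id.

t=1: a0@(3,1):P a1@(3,4):R a2@(1,4):R a3@(3,0):R a4@(0,0):R a5@(3,2):P a6@(0,3):R
t=2: a0@(3,0):P a2@(0,4):R a3@(3,4):R a4@(1,0):R a5@(3,3):P a6@(1,3):R
t=3: a0@(3,4):P a2@(1,4):R a3@(3,3):R a4@(0,0):R a5@(3,4):P a6@(0,3):R
t=4: a0@(3,3):P a2@(0,4):R a3@(3,2):R a4@(1,0):R a5@(3,3):P a6@(1,3):R

....R
R..R.
.....
..RP.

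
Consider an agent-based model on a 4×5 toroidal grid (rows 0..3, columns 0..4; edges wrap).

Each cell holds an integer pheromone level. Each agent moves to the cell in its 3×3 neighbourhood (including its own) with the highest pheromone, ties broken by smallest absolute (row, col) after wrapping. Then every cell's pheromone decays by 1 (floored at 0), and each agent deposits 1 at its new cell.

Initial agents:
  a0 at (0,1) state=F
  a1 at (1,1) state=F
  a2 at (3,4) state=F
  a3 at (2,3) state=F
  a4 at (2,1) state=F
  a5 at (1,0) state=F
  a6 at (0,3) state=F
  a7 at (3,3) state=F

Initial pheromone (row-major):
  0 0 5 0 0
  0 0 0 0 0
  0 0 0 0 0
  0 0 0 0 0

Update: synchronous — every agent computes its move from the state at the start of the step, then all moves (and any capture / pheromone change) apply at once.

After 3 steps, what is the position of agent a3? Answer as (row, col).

t=1: a0@(0,2) a1@(0,2) a2@(0,0) a3@(1,2) a4@(1,0) a5@(0,0) a6@(0,2) a7@(0,2) | pheromone: 2 0 8 0 0 / 1 0 1 0 0 / 0 0 0 0 0 / 0 0 0 0 0
t=2: a0@(0,2) a1@(0,2) a2@(0,0) a3@(0,2) a4@(0,0) a5@(0,0) a6@(0,2) a7@(0,2) | pheromone: 4 0 12 0 0 / 0 0 0 0 0 / 0 0 0 0 0 / 0 0 0 0 0
t=3: a0@(0,2) a1@(0,2) a2@(0,0) a3@(0,2) a4@(0,0) a5@(0,0) a6@(0,2) a7@(0,2) | pheromone: 6 0 16 0 0 / 0 0 0 0 0 / 0 0 0 0 0 / 0 0 0 0 0

(0, 2)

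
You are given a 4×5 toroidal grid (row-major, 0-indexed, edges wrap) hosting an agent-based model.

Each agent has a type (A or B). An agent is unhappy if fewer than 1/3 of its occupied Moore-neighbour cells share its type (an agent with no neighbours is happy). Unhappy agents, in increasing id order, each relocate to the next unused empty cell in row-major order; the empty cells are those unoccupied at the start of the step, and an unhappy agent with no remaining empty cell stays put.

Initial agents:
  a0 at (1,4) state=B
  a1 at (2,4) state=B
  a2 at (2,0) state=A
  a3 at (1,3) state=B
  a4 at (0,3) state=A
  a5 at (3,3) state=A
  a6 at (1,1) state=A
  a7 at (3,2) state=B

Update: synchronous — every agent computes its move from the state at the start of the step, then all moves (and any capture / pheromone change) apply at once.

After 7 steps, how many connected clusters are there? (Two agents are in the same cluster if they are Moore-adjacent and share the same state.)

2

t=1: a0@(1,4):B a1@(2,4):B a2@(2,0):A a3@(1,3):B a4@(0,0):A a5@(3,3):A a6@(1,1):A a7@(0,1):B
t=2: a0@(1,4):B a1@(2,4):B a2@(2,0):A a3@(1,3):B a4@(0,0):A a5@(0,2):A a6@(1,1):A a7@(0,3):B
t=3: (unchanged — steady state)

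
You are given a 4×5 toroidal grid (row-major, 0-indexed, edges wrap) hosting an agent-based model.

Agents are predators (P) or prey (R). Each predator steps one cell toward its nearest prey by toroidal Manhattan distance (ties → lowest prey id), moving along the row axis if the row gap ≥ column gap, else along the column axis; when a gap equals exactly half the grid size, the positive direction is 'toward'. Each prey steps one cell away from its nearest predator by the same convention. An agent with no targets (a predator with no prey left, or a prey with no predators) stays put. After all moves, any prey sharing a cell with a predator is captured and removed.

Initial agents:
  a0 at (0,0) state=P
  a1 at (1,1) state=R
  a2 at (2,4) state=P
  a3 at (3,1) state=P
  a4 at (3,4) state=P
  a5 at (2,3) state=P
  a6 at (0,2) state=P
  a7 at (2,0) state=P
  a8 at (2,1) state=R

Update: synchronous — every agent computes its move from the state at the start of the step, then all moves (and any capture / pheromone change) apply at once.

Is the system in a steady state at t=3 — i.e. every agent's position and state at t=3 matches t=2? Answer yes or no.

t=1: a0@(1,0):P a2@(2,0):P a3@(2,1):P a4@(3,0):P a5@(2,2):P a6@(1,2):P a7@(2,1):P a8@(1,1):R
t=2: a0@(1,1):P a2@(1,0):P a3@(1,1):P a4@(0,0):P a5@(1,2):P a6@(1,1):P a7@(1,1):P
t=3: (unchanged — steady state)

yes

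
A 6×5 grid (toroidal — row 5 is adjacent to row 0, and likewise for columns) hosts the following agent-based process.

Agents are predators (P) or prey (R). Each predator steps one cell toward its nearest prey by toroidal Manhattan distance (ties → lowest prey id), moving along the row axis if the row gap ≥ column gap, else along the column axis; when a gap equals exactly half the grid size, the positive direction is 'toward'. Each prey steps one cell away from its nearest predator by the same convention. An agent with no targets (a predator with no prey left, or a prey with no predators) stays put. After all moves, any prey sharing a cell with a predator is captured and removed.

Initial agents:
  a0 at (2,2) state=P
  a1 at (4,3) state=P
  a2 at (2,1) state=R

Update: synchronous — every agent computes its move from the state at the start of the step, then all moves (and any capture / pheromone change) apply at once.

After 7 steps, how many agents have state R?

t=1: a0@(2,1):P a1@(3,3):P a2@(2,0):R
t=2: a0@(2,0):P a1@(3,4):P a2@(2,4):R
t=3: a0@(2,4):P a1@(2,4):P a2@(2,3):R
t=4: a0@(2,3):P a1@(2,3):P a2@(2,2):R
t=5: a0@(2,2):P a1@(2,2):P a2@(2,1):R
t=6: a0@(2,1):P a1@(2,1):P a2@(2,0):R
t=7: a0@(2,0):P a1@(2,0):P a2@(2,4):R

1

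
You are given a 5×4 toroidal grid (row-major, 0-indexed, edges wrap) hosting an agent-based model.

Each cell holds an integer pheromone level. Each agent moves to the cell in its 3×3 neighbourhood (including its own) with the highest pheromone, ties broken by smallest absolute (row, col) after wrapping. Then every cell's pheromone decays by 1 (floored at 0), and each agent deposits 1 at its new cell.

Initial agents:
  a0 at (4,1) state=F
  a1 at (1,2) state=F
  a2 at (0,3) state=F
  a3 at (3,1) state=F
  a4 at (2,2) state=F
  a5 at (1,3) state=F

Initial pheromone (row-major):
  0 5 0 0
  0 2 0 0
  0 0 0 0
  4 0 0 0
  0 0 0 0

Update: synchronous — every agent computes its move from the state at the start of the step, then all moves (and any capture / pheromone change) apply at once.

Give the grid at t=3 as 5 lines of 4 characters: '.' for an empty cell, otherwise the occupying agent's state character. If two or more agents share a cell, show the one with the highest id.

.F..
....
....
F...
....

t=1: a0@(0,1) a1@(0,1) a2@(0,0) a3@(3,0) a4@(1,1) a5@(0,0) | pheromone: 2 6 0 0 / 0 2 0 0 / 0 0 0 0 / 4 0 0 0 / 0 0 0 0
t=2: a0@(0,1) a1@(0,1) a2@(0,1) a3@(3,0) a4@(0,1) a5@(0,1) | pheromone: 1 10 0 0 / 0 1 0 0 / 0 0 0 0 / 4 0 0 0 / 0 0 0 0
t=3: a0@(0,1) a1@(0,1) a2@(0,1) a3@(3,0) a4@(0,1) a5@(0,1) | pheromone: 0 14 0 0 / 0 0 0 0 / 0 0 0 0 / 4 0 0 0 / 0 0 0 0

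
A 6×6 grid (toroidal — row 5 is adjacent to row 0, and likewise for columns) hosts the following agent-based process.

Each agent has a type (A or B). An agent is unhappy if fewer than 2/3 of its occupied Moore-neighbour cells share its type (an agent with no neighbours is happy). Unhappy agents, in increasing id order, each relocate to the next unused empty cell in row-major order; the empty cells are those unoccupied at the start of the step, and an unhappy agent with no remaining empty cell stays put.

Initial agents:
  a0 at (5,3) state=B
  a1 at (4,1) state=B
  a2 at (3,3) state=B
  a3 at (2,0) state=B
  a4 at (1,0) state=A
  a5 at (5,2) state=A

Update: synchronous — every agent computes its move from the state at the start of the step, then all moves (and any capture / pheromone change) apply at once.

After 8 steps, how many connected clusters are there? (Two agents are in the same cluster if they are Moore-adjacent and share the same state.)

5

t=1: a0@(0,0):B a1@(0,1):B a2@(3,3):B a3@(0,2):B a4@(0,3):A a5@(0,4):A
t=2: a0@(0,0):B a1@(0,1):B a2@(3,3):B a3@(0,5):B a4@(1,0):A a5@(0,4):A
t=3: a0@(0,0):B a1@(0,2):B a2@(3,3):B a3@(0,3):B a4@(1,1):A a5@(1,2):A
t=4: a0@(0,1):B a1@(0,4):B a2@(3,3):B a3@(0,5):B a4@(1,0):A a5@(1,3):A
t=5: a0@(0,0):B a1@(0,2):B a2@(3,3):B a3@(0,3):B a4@(1,1):A a5@(1,2):A
t=6: a0@(0,1):B a1@(0,4):B a2@(3,3):B a3@(0,5):B a4@(1,0):A a5@(1,3):A
t=7: a0@(0,0):B a1@(0,2):B a2@(3,3):B a3@(0,3):B a4@(1,1):A a5@(1,2):A
t=8: a0@(0,1):B a1@(0,4):B a2@(3,3):B a3@(0,5):B a4@(1,0):A a5@(1,3):A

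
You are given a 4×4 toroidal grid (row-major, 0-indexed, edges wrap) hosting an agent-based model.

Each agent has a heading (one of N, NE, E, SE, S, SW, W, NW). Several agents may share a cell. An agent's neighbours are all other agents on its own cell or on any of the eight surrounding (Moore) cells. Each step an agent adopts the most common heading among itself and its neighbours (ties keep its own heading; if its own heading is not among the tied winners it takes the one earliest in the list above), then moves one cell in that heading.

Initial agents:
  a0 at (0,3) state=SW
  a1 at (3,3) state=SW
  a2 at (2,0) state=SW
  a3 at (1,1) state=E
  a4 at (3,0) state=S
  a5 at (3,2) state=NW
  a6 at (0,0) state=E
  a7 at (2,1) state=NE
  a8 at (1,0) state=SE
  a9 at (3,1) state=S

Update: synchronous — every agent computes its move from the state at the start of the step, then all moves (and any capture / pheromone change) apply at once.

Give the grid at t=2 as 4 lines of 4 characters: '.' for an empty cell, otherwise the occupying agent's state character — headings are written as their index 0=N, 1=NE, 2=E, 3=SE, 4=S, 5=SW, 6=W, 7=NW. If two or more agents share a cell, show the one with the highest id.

.42.
552.
.5..
....

t=1: a0@(1,2):SW a1@(0,2):SW a2@(3,3):SW a3@(1,2):E a4@(0,3):SW a5@(0,1):SW a6@(0,1):E a7@(3,1):S a8@(1,1):E a9@(0,1):S
t=2: a0@(2,1):SW a1@(1,1):SW a2@(0,2):SW a3@(2,1):SW a4@(1,2):SW a5@(1,0):SW a6@(0,2):E a7@(0,1):S a8@(1,2):E a9@(0,2):E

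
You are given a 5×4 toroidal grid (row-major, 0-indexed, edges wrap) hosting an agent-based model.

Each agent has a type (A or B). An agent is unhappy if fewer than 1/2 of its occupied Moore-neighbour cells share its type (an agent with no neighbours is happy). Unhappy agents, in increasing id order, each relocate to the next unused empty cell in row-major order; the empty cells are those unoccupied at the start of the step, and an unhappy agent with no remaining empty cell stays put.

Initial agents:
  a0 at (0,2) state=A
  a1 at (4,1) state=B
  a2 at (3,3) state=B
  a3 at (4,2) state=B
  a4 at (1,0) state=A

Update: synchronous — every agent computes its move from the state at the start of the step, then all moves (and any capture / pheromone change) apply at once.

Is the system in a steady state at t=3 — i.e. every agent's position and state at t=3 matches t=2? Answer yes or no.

yes

t=1: a0@(0,0):A a1@(4,1):B a2@(3,3):B a3@(4,2):B a4@(1,0):A
t=2: (unchanged — steady state)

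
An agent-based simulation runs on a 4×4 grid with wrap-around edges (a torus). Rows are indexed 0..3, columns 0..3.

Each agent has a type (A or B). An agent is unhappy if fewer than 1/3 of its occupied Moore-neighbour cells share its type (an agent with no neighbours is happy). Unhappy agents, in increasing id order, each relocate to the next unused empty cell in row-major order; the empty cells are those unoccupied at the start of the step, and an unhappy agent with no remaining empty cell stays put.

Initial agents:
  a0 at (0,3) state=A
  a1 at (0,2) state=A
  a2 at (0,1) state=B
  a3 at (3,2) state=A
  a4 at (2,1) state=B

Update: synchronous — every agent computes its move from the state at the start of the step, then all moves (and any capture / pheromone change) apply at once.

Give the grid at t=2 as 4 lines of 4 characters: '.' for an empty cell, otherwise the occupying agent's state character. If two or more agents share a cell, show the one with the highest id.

B.AA
B...
....
..A.

t=1: a0@(0,3):A a1@(0,2):A a2@(0,0):B a3@(3,2):A a4@(1,0):B
t=2: (unchanged — steady state)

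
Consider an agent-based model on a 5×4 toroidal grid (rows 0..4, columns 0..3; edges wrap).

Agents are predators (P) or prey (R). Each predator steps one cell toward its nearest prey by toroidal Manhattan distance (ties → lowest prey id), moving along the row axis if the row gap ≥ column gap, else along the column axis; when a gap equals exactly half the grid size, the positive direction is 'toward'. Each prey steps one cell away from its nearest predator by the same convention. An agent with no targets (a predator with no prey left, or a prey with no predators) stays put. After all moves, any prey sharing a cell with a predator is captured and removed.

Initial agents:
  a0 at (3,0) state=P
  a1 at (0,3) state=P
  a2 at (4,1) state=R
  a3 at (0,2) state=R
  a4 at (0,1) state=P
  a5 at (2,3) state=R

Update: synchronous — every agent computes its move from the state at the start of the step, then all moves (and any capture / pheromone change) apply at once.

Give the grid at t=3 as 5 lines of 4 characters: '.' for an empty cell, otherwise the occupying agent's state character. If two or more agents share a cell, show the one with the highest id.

P..R
.R.R
PP..
....
....

t=1: a0@(4,0):P a1@(0,2):P a2@(3,1):R a3@(0,1):R a4@(4,1):P a5@(1,3):R
t=2: a0@(3,0):P a1@(0,1):P a2@(2,1):R a3@(0,0):R a4@(3,1):P a5@(2,3):R
t=3: a0@(2,0):P a1@(0,0):P a2@(1,1):R a3@(0,3):R a4@(2,1):P a5@(1,3):R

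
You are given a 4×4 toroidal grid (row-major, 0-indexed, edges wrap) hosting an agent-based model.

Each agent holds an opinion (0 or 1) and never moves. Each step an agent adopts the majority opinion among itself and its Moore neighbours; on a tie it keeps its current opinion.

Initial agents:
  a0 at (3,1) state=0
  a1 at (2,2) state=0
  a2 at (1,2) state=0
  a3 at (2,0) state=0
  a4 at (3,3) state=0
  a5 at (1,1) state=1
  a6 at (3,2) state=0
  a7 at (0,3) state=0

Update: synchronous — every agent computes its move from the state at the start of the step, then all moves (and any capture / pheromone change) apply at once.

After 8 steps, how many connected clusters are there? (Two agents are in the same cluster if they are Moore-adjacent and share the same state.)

t=1: a0@(3,1):0 a1@(2,2):0 a2@(1,2):0 a3@(2,0):0 a4@(3,3):0 a5@(1,1):0 a6@(3,2):0 a7@(0,3):0
t=2: (unchanged — steady state)

1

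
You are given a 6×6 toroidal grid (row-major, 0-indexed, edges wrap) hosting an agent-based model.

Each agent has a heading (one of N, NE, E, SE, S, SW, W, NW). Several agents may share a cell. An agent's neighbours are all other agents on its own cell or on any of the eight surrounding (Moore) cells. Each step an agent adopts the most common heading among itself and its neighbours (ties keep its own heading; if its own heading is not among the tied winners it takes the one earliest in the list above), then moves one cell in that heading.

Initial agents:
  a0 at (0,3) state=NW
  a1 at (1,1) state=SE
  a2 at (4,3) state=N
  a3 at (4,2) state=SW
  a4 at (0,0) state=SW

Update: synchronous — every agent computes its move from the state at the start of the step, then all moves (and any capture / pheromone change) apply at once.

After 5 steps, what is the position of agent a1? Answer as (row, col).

t=1: a0@(5,2):NW a1@(2,2):SE a2@(3,3):N a3@(5,1):SW a4@(1,5):SW
t=2: a0@(4,1):NW a1@(3,3):SE a2@(2,3):N a3@(0,0):SW a4@(2,4):SW
t=3: a0@(3,0):NW a1@(4,4):SE a2@(1,3):N a3@(1,5):SW a4@(3,3):SW
t=4: a0@(2,5):NW a1@(5,5):SE a2@(0,3):N a3@(2,4):SW a4@(4,2):SW
t=5: a0@(1,4):NW a1@(0,0):SE a2@(5,3):N a3@(3,3):SW a4@(5,1):SW

(0, 0)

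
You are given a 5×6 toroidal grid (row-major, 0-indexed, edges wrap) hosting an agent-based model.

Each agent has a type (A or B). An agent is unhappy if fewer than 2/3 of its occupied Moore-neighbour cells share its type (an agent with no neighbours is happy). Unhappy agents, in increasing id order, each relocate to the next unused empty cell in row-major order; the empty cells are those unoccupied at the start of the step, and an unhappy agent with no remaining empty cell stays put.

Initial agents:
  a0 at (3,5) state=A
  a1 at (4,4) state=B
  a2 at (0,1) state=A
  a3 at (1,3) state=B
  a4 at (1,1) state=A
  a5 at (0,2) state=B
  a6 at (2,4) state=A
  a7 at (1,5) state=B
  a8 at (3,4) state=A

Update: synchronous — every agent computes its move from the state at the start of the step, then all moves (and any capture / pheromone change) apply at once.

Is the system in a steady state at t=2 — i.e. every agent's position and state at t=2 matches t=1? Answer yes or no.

t=1: a0@(3,5):A a1@(0,0):B a2@(0,3):A a3@(0,4):B a4@(0,5):A a5@(1,0):B a6@(1,2):A a7@(1,4):B a8@(3,4):A
t=2: a0@(3,5):A a1@(0,1):B a2@(0,2):A a3@(1,1):B a4@(1,3):A a5@(1,5):B a6@(1,2):A a7@(2,0):B a8@(3,4):A

no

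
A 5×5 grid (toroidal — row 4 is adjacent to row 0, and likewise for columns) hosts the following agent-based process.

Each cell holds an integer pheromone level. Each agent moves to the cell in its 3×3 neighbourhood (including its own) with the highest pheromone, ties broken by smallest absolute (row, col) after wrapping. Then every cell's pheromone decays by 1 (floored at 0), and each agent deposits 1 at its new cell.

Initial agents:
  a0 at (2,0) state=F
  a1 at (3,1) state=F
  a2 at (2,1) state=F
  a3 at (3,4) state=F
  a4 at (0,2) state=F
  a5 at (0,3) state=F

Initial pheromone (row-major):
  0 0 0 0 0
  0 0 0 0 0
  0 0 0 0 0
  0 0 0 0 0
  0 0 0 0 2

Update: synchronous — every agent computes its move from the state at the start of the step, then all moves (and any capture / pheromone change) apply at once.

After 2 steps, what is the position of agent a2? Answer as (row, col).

(1, 0)

t=1: a0@(1,0) a1@(2,0) a2@(1,0) a3@(4,4) a4@(0,1) a5@(4,4) | pheromone: 0 1 0 0 0 / 2 0 0 0 0 / 1 0 0 0 0 / 0 0 0 0 0 / 0 0 0 0 3
t=2: a0@(1,0) a1@(1,0) a2@(1,0) a3@(4,4) a4@(1,0) a5@(4,4) | pheromone: 0 0 0 0 0 / 5 0 0 0 0 / 0 0 0 0 0 / 0 0 0 0 0 / 0 0 0 0 4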